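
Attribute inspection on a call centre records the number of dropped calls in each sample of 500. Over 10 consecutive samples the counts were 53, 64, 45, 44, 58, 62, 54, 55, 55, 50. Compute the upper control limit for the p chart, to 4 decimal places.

0.1496

p̄ = Σdᵢ / (k·n) = 540 / (10 × 500) = 0.10800
UCL = p̄ + 3·√(p̄(1−p̄)/n) = 0.10800 + 3 × √(0.10800×0.89200/500) = 0.10800 + 3 × 0.01388 = 0.14964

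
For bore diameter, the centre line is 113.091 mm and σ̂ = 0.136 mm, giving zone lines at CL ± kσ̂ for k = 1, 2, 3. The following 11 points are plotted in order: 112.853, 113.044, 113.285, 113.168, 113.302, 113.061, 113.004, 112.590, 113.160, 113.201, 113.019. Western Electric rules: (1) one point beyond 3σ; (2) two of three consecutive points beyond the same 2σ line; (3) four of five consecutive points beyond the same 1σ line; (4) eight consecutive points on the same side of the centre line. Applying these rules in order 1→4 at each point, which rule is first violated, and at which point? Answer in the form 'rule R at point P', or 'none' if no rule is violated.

rule 1 at point 8

Zone of each point (C = within 1σ̂, B = 1σ̂–2σ̂, A = 2σ̂–3σ̂, * = beyond 3σ̂; sign = side of CL): 1:-B, 2:-C, 3:+B, 4:+C, 5:+B, 6:-C, 7:-C, 8:-*, 9:+C, 10:+C, 11:-C
Rule 1 (one point beyond the 3σ limits) is satisfied at point 8.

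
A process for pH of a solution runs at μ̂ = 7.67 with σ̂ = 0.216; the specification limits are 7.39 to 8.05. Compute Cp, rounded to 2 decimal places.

Cp = (USL − LSL) / (6σ̂) = (8.05 − 7.39) / (6 × 0.216) = 0.6600 / 1.2960 = 0.5093

0.51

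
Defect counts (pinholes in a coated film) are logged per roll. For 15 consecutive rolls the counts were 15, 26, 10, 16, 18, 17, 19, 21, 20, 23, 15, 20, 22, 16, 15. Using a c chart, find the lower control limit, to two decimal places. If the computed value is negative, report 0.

5.40

c̄ = (15 + 26 + 10 + 16 + 18 + 17 + 19 + 21 + 20 + 23 + 15 + 20 + 22 + 16 + 15) / 15 = 273 / 15 = 18.2000
LCL = c̄ − 3√c̄ = 18.2000 − 3 × 4.2661 = 5.4016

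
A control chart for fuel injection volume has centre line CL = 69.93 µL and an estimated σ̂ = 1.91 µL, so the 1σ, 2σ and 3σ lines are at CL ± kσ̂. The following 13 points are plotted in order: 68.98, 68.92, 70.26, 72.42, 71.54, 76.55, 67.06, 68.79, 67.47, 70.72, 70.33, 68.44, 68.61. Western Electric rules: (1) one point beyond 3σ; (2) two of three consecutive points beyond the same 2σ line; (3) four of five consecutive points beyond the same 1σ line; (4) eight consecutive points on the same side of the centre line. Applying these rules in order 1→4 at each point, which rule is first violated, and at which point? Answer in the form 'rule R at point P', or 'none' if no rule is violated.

Zone of each point (C = within 1σ̂, B = 1σ̂–2σ̂, A = 2σ̂–3σ̂, * = beyond 3σ̂; sign = side of CL): 1:-C, 2:-C, 3:+C, 4:+B, 5:+C, 6:+*, 7:-B, 8:-C, 9:-B, 10:+C, 11:+C, 12:-C, 13:-C
Rule 1 (one point beyond the 3σ limits) is satisfied at point 6.

rule 1 at point 6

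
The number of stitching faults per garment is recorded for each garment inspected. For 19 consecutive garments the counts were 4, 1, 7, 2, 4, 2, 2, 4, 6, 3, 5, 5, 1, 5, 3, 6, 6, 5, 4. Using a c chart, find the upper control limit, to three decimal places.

9.908

c̄ = (4 + 1 + 7 + 2 + 4 + 2 + 2 + 4 + 6 + 3 + 5 + 5 + 1 + 5 + 3 + 6 + 6 + 5 + 4) / 19 = 75 / 19 = 3.9474
UCL = c̄ + 3√c̄ = 3.9474 + 3 × √3.9474 = 3.9474 + 3 × 1.9868 = 9.9078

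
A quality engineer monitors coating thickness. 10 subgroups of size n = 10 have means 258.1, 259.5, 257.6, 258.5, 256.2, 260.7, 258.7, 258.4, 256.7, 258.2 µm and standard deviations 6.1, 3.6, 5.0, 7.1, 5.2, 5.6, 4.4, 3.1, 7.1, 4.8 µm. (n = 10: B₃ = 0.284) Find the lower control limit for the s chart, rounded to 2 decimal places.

s̄ = (6.1 + 3.6 + 5.0 + 7.1 + 5.2 + 5.6 + 4.4 + 3.1 + 7.1 + 4.8) / 10 = 5.2000
LCL_s = B₃·s̄ = 0.284 × 5.2000 = 1.4768

1.48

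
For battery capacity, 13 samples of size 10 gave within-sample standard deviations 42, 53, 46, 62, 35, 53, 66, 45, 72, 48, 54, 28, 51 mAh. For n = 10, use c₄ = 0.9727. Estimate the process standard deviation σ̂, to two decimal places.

51.80

s̄ = (42 + 53 + 46 + 62 + 35 + 53 + 66 + 45 + 72 + 48 + 54 + 28 + 51) / 13 = 50.3846
σ̂ = s̄ / c₄ = 50.3846 / 0.9727 = 51.7987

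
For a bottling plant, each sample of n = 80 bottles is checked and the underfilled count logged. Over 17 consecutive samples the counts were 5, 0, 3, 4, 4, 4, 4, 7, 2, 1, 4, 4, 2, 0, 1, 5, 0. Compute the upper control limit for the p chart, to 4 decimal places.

0.0999

p̄ = Σdᵢ / (k·n) = 50 / (17 × 80) = 0.03676
UCL = p̄ + 3·√(p̄(1−p̄)/n) = 0.03676 + 3 × √(0.03676×0.96324/80) = 0.03676 + 3 × 0.02104 = 0.09988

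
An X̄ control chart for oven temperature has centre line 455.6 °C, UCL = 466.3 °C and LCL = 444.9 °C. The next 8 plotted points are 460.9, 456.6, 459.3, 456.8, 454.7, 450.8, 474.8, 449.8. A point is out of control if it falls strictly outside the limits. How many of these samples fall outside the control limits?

1

Compare each point to [444.9, 466.3]: sample 7 = 474.8 > UCL.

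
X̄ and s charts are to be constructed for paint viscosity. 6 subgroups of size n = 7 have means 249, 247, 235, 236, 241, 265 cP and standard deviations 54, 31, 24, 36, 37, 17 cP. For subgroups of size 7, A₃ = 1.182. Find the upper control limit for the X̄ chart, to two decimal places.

284.70

X̄̄ = (249 + 247 + 235 + 236 + 241 + 265) / 6 = 245.5000
s̄ = (54 + 31 + 24 + 36 + 37 + 17) / 6 = 33.1667
UCL = X̄̄ + A₃·s̄ = 245.5000 + 1.182 × 33.1667 = 284.7030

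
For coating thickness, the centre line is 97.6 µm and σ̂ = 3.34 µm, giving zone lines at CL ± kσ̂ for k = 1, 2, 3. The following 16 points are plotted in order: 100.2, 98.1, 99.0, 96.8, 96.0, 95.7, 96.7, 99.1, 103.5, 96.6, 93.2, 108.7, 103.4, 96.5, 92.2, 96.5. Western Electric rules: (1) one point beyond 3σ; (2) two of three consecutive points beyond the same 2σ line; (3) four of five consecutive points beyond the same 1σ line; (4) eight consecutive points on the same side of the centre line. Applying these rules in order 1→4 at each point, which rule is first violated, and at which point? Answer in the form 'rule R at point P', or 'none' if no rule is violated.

Zone of each point (C = within 1σ̂, B = 1σ̂–2σ̂, A = 2σ̂–3σ̂, * = beyond 3σ̂; sign = side of CL): 1:+C, 2:+C, 3:+C, 4:-C, 5:-C, 6:-C, 7:-C, 8:+C, 9:+B, 10:-C, 11:-B, 12:+*, 13:+B, 14:-C, 15:-B, 16:-C
Rule 1 (one point beyond the 3σ limits) is satisfied at point 12.

rule 1 at point 12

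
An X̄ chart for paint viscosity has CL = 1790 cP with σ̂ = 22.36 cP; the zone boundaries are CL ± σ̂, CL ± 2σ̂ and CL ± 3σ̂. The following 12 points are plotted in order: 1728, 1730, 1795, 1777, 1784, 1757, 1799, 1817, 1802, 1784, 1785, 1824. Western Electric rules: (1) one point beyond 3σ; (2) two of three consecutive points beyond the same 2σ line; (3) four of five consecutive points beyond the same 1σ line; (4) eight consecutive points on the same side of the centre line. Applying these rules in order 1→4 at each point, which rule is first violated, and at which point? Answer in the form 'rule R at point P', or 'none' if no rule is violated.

Zone of each point (C = within 1σ̂, B = 1σ̂–2σ̂, A = 2σ̂–3σ̂, * = beyond 3σ̂; sign = side of CL): 1:-A, 2:-A, 3:+C, 4:-C, 5:-C, 6:-B, 7:+C, 8:+B, 9:+C, 10:-C, 11:-C, 12:+B
Rule 2 (two of three consecutive points beyond the same 2σ limit) is satisfied at point 2.

rule 2 at point 2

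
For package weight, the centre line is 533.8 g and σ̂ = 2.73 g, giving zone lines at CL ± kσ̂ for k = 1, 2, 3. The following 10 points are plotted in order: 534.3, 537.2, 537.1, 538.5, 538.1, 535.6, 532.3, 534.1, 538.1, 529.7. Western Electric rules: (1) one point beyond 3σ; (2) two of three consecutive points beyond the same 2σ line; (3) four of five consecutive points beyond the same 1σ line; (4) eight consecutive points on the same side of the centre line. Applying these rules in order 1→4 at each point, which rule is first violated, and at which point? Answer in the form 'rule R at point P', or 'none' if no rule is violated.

rule 3 at point 5

Zone of each point (C = within 1σ̂, B = 1σ̂–2σ̂, A = 2σ̂–3σ̂, * = beyond 3σ̂; sign = side of CL): 1:+C, 2:+B, 3:+B, 4:+B, 5:+B, 6:+C, 7:-C, 8:+C, 9:+B, 10:-B
Rule 3 (four of five consecutive points beyond the same 1σ limit) is satisfied at point 5.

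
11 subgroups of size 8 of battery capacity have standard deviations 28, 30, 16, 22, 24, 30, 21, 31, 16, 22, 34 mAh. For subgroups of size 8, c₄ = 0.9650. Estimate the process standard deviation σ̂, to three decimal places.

s̄ = (28 + 30 + 16 + 22 + 24 + 30 + 21 + 31 + 16 + 22 + 34) / 11 = 24.9091
σ̂ = s̄ / c₄ = 24.9091 / 0.9650 = 25.8125

25.813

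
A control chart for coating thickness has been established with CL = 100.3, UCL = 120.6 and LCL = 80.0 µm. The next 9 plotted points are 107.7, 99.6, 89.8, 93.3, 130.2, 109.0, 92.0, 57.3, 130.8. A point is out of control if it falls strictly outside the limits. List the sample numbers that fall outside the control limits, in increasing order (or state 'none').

Compare each point to [80.0, 120.6]: sample 5 = 130.2 > UCL; sample 8 = 57.3 < LCL; sample 9 = 130.8 > UCL.

5, 8, 9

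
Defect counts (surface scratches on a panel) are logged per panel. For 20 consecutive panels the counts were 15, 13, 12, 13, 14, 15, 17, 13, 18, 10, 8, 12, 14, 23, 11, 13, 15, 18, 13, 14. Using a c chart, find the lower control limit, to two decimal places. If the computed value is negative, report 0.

2.81

c̄ = (15 + 13 + 12 + 13 + 14 + 15 + 17 + 13 + 18 + 10 + 8 + 12 + 14 + 23 + 11 + 13 + 15 + 18 + 13 + 14) / 20 = 281 / 20 = 14.0500
LCL = c̄ − 3√c̄ = 14.0500 − 3 × 3.7483 = 2.8050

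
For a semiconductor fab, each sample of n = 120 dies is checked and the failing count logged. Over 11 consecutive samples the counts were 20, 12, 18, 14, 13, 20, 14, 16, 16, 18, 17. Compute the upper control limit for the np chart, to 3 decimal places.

27.407

p̄ = Σdᵢ / (k·n) = 178 / (11 × 120) = 0.13485
UCL = np̄ + 3·√(np̄(1−p̄)) = 16.1818 + 3 × √(16.1818×0.86515) = 16.1818 + 3 × 3.7416 = 27.4067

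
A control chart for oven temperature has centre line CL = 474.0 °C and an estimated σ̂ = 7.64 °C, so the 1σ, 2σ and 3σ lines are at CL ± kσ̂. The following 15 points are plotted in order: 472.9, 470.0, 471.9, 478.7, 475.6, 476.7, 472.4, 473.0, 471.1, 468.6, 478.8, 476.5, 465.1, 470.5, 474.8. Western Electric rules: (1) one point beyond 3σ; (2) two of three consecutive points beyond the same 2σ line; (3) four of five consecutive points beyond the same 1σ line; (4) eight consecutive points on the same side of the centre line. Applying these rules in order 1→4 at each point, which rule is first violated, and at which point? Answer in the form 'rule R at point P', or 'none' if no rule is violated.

none

Zone of each point (C = within 1σ̂, B = 1σ̂–2σ̂, A = 2σ̂–3σ̂, * = beyond 3σ̂; sign = side of CL): 1:-C, 2:-C, 3:-C, 4:+C, 5:+C, 6:+C, 7:-C, 8:-C, 9:-C, 10:-C, 11:+C, 12:+C, 13:-B, 14:-C, 15:+C
No rule fires across all 15 points.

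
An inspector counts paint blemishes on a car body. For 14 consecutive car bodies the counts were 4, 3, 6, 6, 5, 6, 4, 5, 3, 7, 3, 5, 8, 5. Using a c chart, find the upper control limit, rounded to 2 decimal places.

c̄ = (4 + 3 + 6 + 6 + 5 + 6 + 4 + 5 + 3 + 7 + 3 + 5 + 8 + 5) / 14 = 70 / 14 = 5.0000
UCL = c̄ + 3√c̄ = 5.0000 + 3 × √5.0000 = 5.0000 + 3 × 2.2361 = 11.7082

11.71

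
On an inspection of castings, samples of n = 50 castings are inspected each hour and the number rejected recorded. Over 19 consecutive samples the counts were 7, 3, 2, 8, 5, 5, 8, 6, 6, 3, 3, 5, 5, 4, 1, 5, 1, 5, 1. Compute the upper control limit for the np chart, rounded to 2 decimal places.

10.36

p̄ = Σdᵢ / (k·n) = 83 / (19 × 50) = 0.08737
UCL = np̄ + 3·√(np̄(1−p̄)) = 4.3684 + 3 × √(4.3684×0.91263) = 4.3684 + 3 × 1.9967 = 10.3585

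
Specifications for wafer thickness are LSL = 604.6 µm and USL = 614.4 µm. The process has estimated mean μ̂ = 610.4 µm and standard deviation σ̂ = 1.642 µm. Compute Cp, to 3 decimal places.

Cp = (USL − LSL) / (6σ̂) = (614.4 − 604.6) / (6 × 1.642) = 9.8000 / 9.8520 = 0.9947

0.995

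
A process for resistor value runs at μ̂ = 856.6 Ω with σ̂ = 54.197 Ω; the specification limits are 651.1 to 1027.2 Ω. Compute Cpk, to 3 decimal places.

Cpu = (USL − μ̂) / (3σ̂) = (1027.2 − 856.6) / (3 × 54.197) = 1.0493; Cpl = (μ̂ − LSL) / (3σ̂) = (856.6 − 651.1) / (3 × 54.197) = 1.2639; Cpk = min(Cpu, Cpl) = 1.0493

1.049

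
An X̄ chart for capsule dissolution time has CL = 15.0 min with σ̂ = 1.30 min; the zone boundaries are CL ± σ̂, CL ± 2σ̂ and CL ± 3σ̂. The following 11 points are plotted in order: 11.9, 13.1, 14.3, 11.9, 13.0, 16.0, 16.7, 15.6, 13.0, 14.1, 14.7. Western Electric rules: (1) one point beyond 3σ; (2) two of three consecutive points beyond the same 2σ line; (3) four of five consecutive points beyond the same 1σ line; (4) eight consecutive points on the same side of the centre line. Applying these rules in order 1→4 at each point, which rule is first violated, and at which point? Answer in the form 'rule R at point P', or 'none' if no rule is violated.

Zone of each point (C = within 1σ̂, B = 1σ̂–2σ̂, A = 2σ̂–3σ̂, * = beyond 3σ̂; sign = side of CL): 1:-A, 2:-B, 3:-C, 4:-A, 5:-B, 6:+C, 7:+B, 8:+C, 9:-B, 10:-C, 11:-C
Rule 3 (four of five consecutive points beyond the same 1σ limit) is satisfied at point 5.

rule 3 at point 5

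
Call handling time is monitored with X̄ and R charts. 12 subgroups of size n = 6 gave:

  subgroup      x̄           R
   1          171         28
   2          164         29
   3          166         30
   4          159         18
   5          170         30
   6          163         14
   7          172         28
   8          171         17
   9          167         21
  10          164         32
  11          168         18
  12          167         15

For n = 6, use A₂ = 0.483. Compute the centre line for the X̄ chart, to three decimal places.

166.833

X̄̄ = (171 + 164 + 166 + 159 + 170 + 163 + 172 + 171 + 167 + 164 + 168 + 167) / 12 = 2002.0000 / 12 = 166.8333
CL = X̄̄ = 166.8333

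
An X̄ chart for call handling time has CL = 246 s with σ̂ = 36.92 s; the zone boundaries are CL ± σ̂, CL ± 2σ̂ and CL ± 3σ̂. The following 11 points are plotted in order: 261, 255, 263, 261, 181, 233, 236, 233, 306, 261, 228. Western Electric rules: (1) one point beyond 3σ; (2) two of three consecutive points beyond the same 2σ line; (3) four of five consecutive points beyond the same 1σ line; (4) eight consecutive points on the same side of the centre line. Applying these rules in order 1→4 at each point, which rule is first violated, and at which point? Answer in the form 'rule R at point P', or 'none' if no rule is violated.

Zone of each point (C = within 1σ̂, B = 1σ̂–2σ̂, A = 2σ̂–3σ̂, * = beyond 3σ̂; sign = side of CL): 1:+C, 2:+C, 3:+C, 4:+C, 5:-B, 6:-C, 7:-C, 8:-C, 9:+B, 10:+C, 11:-C
No rule fires across all 11 points.

none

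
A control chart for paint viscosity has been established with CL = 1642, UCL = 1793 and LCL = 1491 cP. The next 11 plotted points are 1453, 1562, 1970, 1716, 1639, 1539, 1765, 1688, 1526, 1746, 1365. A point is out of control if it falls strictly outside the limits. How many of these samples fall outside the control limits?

3

Compare each point to [1491, 1793]: sample 1 = 1453 < LCL; sample 3 = 1970 > UCL; sample 11 = 1365 < LCL.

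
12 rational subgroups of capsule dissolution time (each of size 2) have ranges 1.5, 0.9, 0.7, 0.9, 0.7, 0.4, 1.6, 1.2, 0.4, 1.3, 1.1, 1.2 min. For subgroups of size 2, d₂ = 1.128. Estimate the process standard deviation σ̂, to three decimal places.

0.879

R̄ = (1.5 + 0.9 + 0.7 + 0.9 + 0.7 + 0.4 + 1.6 + 1.2 + 0.4 + 1.3 + 1.1 + 1.2) / 12 = 0.9917
σ̂ = R̄ / d₂ = 0.9917 / 1.128 = 0.8791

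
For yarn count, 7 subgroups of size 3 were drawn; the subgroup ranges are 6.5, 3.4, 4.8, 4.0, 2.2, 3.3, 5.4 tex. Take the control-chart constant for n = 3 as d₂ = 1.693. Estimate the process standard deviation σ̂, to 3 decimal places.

R̄ = (6.5 + 3.4 + 4.8 + 4.0 + 2.2 + 3.3 + 5.4) / 7 = 4.2286
σ̂ = R̄ / d₂ = 4.2286 / 1.693 = 2.4977

2.498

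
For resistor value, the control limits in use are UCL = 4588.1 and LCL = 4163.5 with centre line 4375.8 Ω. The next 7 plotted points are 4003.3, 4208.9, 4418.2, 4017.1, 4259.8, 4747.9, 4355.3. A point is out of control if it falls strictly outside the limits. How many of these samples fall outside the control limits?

3

Compare each point to [4163.5, 4588.1]: sample 1 = 4003.3 < LCL; sample 4 = 4017.1 < LCL; sample 6 = 4747.9 > UCL.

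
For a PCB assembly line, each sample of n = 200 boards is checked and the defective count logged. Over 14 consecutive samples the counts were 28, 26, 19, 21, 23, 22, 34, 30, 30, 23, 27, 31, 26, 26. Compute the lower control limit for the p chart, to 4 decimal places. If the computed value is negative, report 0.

p̄ = Σdᵢ / (k·n) = 366 / (14 × 200) = 0.13071
LCL = p̄ − 3·√(p̄(1−p̄)/n) = 0.13071 − 3 × 0.02384 = 0.05921

0.0592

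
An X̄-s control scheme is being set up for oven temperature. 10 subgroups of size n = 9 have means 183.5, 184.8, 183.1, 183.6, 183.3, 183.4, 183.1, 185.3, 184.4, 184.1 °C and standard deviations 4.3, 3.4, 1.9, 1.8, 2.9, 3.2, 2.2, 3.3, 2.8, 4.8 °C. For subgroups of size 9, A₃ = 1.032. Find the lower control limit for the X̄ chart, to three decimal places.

180.702

X̄̄ = (183.5 + 184.8 + 183.1 + 183.6 + 183.3 + 183.4 + 183.1 + 185.3 + 184.4 + 184.1) / 10 = 183.8600
s̄ = (4.3 + 3.4 + 1.9 + 1.8 + 2.9 + 3.2 + 2.2 + 3.3 + 2.8 + 4.8) / 10 = 3.0600
LCL = X̄̄ − A₃·s̄ = 183.8600 − 1.032 × 3.0600 = 180.7021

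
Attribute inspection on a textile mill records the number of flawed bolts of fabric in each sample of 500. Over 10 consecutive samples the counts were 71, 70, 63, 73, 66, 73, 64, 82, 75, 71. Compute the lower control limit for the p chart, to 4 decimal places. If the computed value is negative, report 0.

0.0948

p̄ = Σdᵢ / (k·n) = 708 / (10 × 500) = 0.14160
LCL = p̄ − 3·√(p̄(1−p̄)/n) = 0.14160 − 3 × 0.01559 = 0.09483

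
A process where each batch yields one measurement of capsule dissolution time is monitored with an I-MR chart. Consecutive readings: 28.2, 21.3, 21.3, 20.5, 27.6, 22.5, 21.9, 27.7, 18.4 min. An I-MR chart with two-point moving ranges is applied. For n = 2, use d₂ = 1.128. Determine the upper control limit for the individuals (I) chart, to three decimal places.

X̄ = (28.2 + 21.3 + 21.3 + 20.5 + 27.6 + 22.5 + 21.9 + 27.7 + 18.4) / 9 = 23.2667
Moving ranges: 6.9, 0.0, 0.8, 7.1, 5.1, 0.6, 5.8, 9.3; M̄R̄ = 35.6000 / 8 = 4.4500
UCL = X̄ + 3·M̄R̄/d₂ = 23.2667 + 3 × 4.4500 / 1.128 = 35.1018

35.102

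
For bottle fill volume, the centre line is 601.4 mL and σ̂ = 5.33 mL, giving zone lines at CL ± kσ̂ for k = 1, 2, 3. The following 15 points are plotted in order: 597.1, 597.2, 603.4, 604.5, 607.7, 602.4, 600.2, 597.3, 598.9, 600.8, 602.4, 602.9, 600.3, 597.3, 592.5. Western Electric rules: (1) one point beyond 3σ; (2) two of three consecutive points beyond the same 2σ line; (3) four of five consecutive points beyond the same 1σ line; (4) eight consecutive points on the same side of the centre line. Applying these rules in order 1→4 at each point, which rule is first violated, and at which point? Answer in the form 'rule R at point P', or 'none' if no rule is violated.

Zone of each point (C = within 1σ̂, B = 1σ̂–2σ̂, A = 2σ̂–3σ̂, * = beyond 3σ̂; sign = side of CL): 1:-C, 2:-C, 3:+C, 4:+C, 5:+B, 6:+C, 7:-C, 8:-C, 9:-C, 10:-C, 11:+C, 12:+C, 13:-C, 14:-C, 15:-B
No rule fires across all 15 points.

none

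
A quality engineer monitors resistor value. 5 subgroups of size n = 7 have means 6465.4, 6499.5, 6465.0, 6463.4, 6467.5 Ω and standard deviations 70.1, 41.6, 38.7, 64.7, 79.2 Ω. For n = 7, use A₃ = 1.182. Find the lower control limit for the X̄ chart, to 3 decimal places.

6402.587

X̄̄ = (6465.4 + 6499.5 + 6465.0 + 6463.4 + 6467.5) / 5 = 6472.1600
s̄ = (70.1 + 41.6 + 38.7 + 64.7 + 79.2) / 5 = 58.8600
LCL = X̄̄ − A₃·s̄ = 6472.1600 − 1.182 × 58.8600 = 6402.5875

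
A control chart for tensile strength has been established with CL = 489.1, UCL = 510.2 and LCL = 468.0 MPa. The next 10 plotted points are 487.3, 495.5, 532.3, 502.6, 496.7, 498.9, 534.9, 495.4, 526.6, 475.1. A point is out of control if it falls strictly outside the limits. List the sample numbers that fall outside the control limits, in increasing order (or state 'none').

3, 7, 9

Compare each point to [468.0, 510.2]: sample 3 = 532.3 > UCL; sample 7 = 534.9 > UCL; sample 9 = 526.6 > UCL.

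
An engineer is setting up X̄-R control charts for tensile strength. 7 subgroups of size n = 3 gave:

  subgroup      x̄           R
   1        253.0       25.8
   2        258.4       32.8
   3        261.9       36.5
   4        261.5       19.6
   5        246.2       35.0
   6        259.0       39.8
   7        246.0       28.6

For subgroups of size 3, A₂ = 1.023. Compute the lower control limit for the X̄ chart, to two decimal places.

X̄̄ = (253.0 + 258.4 + 261.9 + 261.5 + 246.2 + 259.0 + 246.0) / 7 = 1786.0000 / 7 = 255.1429
R̄ = (25.8 + 32.8 + 36.5 + 19.6 + 35.0 + 39.8 + 28.6) / 7 = 218.1000 / 7 = 31.1571
LCL = X̄̄ − A₂·R̄ = 255.1429 − 1.023 × 31.1571 = 223.2691

223.27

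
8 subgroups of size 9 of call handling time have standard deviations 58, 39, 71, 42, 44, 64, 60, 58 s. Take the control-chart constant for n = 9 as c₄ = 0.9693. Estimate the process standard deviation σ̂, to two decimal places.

s̄ = (58 + 39 + 71 + 42 + 44 + 64 + 60 + 58) / 8 = 54.5000
σ̂ = s̄ / c₄ = 54.5000 / 0.9693 = 56.2261

56.23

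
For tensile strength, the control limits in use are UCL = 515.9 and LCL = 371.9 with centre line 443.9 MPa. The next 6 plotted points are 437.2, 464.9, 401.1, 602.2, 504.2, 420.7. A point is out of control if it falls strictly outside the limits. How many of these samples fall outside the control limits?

1

Compare each point to [371.9, 515.9]: sample 4 = 602.2 > UCL.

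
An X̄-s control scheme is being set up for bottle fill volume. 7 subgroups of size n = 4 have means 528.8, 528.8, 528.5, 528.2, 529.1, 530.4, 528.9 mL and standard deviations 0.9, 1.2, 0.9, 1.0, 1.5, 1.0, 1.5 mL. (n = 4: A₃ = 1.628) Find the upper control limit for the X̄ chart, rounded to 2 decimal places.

530.82

X̄̄ = (528.8 + 528.8 + 528.5 + 528.2 + 529.1 + 530.4 + 528.9) / 7 = 528.9571
s̄ = (0.9 + 1.2 + 0.9 + 1.0 + 1.5 + 1.0 + 1.5) / 7 = 1.1429
UCL = X̄̄ + A₃·s̄ = 528.9571 + 1.628 × 1.1429 = 530.8177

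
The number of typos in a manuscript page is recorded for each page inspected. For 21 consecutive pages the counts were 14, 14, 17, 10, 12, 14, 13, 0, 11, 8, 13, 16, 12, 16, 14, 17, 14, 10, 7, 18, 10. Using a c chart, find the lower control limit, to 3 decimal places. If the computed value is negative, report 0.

1.825

c̄ = (14 + 14 + 17 + 10 + 12 + 14 + 13 + 0 + 11 + 8 + 13 + 16 + 12 + 16 + 14 + 17 + 14 + 10 + 7 + 18 + 10) / 21 = 260 / 21 = 12.3810
LCL = c̄ − 3√c̄ = 12.3810 − 3 × 3.5187 = 1.8250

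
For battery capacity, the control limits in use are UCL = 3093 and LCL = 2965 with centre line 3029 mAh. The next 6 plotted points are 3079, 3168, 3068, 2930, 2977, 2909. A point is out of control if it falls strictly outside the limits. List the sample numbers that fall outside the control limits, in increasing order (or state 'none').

Compare each point to [2965, 3093]: sample 2 = 3168 > UCL; sample 4 = 2930 < LCL; sample 6 = 2909 < LCL.

2, 4, 6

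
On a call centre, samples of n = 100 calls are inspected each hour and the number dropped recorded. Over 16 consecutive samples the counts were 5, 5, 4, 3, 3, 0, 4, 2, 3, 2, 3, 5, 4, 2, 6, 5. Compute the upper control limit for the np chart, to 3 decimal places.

9.013

p̄ = Σdᵢ / (k·n) = 56 / (16 × 100) = 0.03500
UCL = np̄ + 3·√(np̄(1−p̄)) = 3.5000 + 3 × √(3.5000×0.96500) = 3.5000 + 3 × 1.8378 = 9.0134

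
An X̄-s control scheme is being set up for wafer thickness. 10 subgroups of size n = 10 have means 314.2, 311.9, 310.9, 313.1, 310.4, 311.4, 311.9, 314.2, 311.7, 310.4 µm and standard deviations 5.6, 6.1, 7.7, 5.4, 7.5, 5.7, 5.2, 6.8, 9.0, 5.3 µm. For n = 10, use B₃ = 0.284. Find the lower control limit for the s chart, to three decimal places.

s̄ = (5.6 + 6.1 + 7.7 + 5.4 + 7.5 + 5.7 + 5.2 + 6.8 + 9.0 + 5.3) / 10 = 6.4300
LCL_s = B₃·s̄ = 0.284 × 6.4300 = 1.8261

1.826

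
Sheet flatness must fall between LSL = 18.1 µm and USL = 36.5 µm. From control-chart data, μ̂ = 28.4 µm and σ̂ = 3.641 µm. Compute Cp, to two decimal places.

Cp = (USL − LSL) / (6σ̂) = (36.5 − 18.1) / (6 × 3.641) = 18.4000 / 21.8460 = 0.8423

0.84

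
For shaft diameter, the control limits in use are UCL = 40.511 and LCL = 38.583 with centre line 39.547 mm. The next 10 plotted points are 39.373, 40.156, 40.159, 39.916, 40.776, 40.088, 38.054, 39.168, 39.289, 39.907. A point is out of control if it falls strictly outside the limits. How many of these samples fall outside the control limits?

2

Compare each point to [38.583, 40.511]: sample 5 = 40.776 > UCL; sample 7 = 38.054 < LCL.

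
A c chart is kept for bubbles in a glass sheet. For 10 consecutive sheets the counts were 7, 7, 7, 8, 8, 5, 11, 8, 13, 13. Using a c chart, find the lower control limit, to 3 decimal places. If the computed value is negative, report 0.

c̄ = (7 + 7 + 7 + 8 + 8 + 5 + 11 + 8 + 13 + 13) / 10 = 87 / 10 = 8.7000
LCL = c̄ − 3√c̄ = 8.7000 − 3 × 2.9496 = -0.1487 → 0 (cannot be negative)

0.000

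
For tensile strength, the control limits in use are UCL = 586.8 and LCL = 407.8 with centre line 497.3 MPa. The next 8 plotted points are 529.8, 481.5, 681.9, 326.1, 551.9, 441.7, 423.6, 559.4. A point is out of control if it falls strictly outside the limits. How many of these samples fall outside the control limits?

2

Compare each point to [407.8, 586.8]: sample 3 = 681.9 > UCL; sample 4 = 326.1 < LCL.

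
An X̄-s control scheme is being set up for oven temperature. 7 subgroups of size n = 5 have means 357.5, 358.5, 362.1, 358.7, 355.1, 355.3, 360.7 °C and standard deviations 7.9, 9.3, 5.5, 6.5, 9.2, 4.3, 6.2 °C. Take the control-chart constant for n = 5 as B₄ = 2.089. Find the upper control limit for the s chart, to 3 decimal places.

14.593

s̄ = (7.9 + 9.3 + 5.5 + 6.5 + 9.2 + 4.3 + 6.2) / 7 = 6.9857
UCL_s = B₄·s̄ = 2.089 × 6.9857 = 14.5932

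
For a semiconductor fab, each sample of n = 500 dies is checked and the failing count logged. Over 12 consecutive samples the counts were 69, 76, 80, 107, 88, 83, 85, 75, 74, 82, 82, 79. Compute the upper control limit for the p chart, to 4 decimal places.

0.2129

p̄ = Σdᵢ / (k·n) = 980 / (12 × 500) = 0.16333
UCL = p̄ + 3·√(p̄(1−p̄)/n) = 0.16333 + 3 × √(0.16333×0.83667/500) = 0.16333 + 3 × 0.01653 = 0.21293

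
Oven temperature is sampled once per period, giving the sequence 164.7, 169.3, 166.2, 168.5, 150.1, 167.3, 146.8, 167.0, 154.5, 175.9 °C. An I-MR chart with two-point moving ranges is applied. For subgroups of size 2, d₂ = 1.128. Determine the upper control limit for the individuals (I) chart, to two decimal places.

198.55

X̄ = (164.7 + 169.3 + 166.2 + 168.5 + 150.1 + 167.3 + 146.8 + 167.0 + 154.5 + 175.9) / 10 = 163.0300
Moving ranges: 4.6, 3.1, 2.3, 18.4, 17.2, 20.5, 20.2, 12.5, 21.4; M̄R̄ = 120.2000 / 9 = 13.3556
UCL = X̄ + 3·M̄R̄/d₂ = 163.0300 + 3 × 13.3556 / 1.128 = 198.5501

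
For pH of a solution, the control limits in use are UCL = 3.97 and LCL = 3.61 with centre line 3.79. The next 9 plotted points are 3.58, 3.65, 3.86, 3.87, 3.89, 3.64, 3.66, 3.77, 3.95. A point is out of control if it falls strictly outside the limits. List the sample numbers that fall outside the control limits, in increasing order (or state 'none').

1

Compare each point to [3.61, 3.97]: sample 1 = 3.58 < LCL.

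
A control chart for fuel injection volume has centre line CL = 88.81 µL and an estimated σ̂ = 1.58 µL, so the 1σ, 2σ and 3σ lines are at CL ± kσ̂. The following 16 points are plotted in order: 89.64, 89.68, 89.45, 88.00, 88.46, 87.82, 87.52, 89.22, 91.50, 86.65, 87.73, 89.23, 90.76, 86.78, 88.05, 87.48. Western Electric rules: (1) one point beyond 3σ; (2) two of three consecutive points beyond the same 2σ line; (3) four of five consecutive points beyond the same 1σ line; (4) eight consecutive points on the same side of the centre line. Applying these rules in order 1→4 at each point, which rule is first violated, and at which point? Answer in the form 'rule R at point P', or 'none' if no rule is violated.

none

Zone of each point (C = within 1σ̂, B = 1σ̂–2σ̂, A = 2σ̂–3σ̂, * = beyond 3σ̂; sign = side of CL): 1:+C, 2:+C, 3:+C, 4:-C, 5:-C, 6:-C, 7:-C, 8:+C, 9:+B, 10:-B, 11:-C, 12:+C, 13:+B, 14:-B, 15:-C, 16:-C
No rule fires across all 16 points.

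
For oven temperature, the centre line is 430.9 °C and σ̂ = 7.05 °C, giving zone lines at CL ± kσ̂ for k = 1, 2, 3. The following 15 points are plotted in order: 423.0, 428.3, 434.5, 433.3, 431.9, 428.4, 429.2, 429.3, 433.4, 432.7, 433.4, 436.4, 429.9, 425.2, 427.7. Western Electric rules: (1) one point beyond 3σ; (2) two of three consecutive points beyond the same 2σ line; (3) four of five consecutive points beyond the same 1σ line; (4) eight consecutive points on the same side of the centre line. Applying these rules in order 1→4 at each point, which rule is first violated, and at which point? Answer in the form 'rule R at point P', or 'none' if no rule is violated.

none

Zone of each point (C = within 1σ̂, B = 1σ̂–2σ̂, A = 2σ̂–3σ̂, * = beyond 3σ̂; sign = side of CL): 1:-B, 2:-C, 3:+C, 4:+C, 5:+C, 6:-C, 7:-C, 8:-C, 9:+C, 10:+C, 11:+C, 12:+C, 13:-C, 14:-C, 15:-C
No rule fires across all 15 points.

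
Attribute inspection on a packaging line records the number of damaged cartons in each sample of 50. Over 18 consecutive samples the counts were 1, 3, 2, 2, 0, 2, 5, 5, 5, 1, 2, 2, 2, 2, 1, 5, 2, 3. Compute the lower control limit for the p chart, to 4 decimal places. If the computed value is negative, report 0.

p̄ = Σdᵢ / (k·n) = 45 / (18 × 50) = 0.05000
LCL = p̄ − 3·√(p̄(1−p̄)/n) = 0.05000 − 3 × 0.03082 = -0.04247 → 0 (negative, so LCL = 0)

0.0000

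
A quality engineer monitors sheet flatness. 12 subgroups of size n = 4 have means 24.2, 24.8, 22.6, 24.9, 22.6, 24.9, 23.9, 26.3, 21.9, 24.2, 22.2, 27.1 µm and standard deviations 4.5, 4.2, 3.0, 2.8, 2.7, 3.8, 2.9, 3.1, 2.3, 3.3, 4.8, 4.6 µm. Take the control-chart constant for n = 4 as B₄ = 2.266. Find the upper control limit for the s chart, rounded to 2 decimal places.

7.93

s̄ = (4.5 + 4.2 + 3.0 + 2.8 + 2.7 + 3.8 + 2.9 + 3.1 + 2.3 + 3.3 + 4.8 + 4.6) / 12 = 3.5000
UCL_s = B₄·s̄ = 2.266 × 3.5000 = 7.9310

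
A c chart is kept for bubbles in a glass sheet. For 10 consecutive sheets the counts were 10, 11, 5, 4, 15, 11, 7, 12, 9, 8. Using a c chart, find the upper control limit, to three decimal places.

18.299

c̄ = (10 + 11 + 5 + 4 + 15 + 11 + 7 + 12 + 9 + 8) / 10 = 92 / 10 = 9.2000
UCL = c̄ + 3√c̄ = 9.2000 + 3 × √9.2000 = 9.2000 + 3 × 3.0332 = 18.2995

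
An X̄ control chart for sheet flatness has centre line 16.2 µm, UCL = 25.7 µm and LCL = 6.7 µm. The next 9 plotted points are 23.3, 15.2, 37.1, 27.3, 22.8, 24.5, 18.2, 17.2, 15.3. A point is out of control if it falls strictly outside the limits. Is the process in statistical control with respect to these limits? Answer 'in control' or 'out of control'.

out of control

Compare each point to [6.7, 25.7]: sample 3 = 37.1 > UCL; sample 4 = 27.3 > UCL.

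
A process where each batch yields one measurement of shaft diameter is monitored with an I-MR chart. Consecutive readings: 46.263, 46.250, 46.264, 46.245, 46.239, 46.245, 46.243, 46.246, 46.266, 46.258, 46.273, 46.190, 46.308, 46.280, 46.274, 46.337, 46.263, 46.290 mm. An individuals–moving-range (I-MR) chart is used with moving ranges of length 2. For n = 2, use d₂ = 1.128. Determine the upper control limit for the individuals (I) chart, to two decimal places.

X̄ = (46.263 + 46.250 + 46.264 + 46.245 + 46.239 + 46.245 + 46.243 + 46.246 + 46.266 + 46.258 + 46.273 + 46.190 + 46.308 + 46.280 + 46.274 + 46.337 + 46.263 + 46.290) / 18 = 46.2630
Moving ranges: 0.013, 0.014, 0.019, 0.006, 0.006, 0.002, 0.003, 0.020, 0.008, 0.015, 0.083, 0.118, 0.028, 0.006, 0.063, 0.074, 0.027; M̄R̄ = 0.5050 / 17 = 0.0297
UCL = X̄ + 3·M̄R̄/d₂ = 46.2630 + 3 × 0.0297 / 1.128 = 46.3420

46.34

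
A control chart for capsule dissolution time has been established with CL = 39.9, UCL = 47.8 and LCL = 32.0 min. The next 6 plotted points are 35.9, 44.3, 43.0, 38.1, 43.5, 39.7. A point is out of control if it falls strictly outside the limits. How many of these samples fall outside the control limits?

All 6 points lie within [32.0, 47.8].

0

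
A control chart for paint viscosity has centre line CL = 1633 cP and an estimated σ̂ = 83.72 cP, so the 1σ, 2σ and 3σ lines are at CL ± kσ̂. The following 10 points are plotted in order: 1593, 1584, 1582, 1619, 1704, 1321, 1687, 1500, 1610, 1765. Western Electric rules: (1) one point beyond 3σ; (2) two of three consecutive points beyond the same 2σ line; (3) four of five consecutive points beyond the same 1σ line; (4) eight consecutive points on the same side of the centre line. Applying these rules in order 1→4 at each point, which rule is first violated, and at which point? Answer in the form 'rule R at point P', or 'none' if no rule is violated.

rule 1 at point 6

Zone of each point (C = within 1σ̂, B = 1σ̂–2σ̂, A = 2σ̂–3σ̂, * = beyond 3σ̂; sign = side of CL): 1:-C, 2:-C, 3:-C, 4:-C, 5:+C, 6:-*, 7:+C, 8:-B, 9:-C, 10:+B
Rule 1 (one point beyond the 3σ limits) is satisfied at point 6.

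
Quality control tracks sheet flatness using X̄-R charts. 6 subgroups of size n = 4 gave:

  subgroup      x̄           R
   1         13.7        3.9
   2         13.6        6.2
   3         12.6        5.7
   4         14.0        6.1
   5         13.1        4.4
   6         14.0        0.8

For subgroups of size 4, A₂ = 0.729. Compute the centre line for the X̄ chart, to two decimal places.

X̄̄ = (13.7 + 13.6 + 12.6 + 14.0 + 13.1 + 14.0) / 6 = 81.0000 / 6 = 13.5000
CL = X̄̄ = 13.5000

13.50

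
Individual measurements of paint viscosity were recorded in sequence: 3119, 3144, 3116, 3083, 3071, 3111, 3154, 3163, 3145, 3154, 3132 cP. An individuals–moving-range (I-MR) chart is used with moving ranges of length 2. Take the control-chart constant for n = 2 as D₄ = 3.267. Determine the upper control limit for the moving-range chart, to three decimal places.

78.081

Moving ranges: 25, 28, 33, 12, 40, 43, 9, 18, 9, 22; M̄R̄ = 239.0000 / 10 = 23.9000
UCL_MR = D₄·M̄R̄ = 3.267 × 23.9000 = 78.0813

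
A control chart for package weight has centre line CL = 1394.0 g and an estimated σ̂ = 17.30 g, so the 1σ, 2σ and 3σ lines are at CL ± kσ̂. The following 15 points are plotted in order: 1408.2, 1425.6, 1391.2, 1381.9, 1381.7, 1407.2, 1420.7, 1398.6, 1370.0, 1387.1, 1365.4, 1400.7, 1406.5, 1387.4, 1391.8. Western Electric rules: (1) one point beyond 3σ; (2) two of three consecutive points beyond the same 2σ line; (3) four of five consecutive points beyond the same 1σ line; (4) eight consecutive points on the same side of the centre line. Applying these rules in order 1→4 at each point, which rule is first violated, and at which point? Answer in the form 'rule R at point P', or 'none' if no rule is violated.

Zone of each point (C = within 1σ̂, B = 1σ̂–2σ̂, A = 2σ̂–3σ̂, * = beyond 3σ̂; sign = side of CL): 1:+C, 2:+B, 3:-C, 4:-C, 5:-C, 6:+C, 7:+B, 8:+C, 9:-B, 10:-C, 11:-B, 12:+C, 13:+C, 14:-C, 15:-C
No rule fires across all 15 points.

none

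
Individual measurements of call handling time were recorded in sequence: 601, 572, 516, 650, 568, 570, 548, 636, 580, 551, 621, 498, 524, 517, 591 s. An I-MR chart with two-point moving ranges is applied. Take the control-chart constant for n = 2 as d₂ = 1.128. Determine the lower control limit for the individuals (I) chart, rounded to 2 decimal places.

X̄ = (601 + 572 + 516 + 650 + 568 + 570 + 548 + 636 + 580 + 551 + 621 + 498 + 524 + 517 + 591) / 15 = 569.5333
Moving ranges: 29, 56, 134, 82, 2, 22, 88, 56, 29, 70, 123, 26, 7, 74; M̄R̄ = 798.0000 / 14 = 57.0000
LCL = X̄ − 3·M̄R̄/d₂ = 569.5333 − 3 × 57.0000 / 1.128 = 417.9376

417.94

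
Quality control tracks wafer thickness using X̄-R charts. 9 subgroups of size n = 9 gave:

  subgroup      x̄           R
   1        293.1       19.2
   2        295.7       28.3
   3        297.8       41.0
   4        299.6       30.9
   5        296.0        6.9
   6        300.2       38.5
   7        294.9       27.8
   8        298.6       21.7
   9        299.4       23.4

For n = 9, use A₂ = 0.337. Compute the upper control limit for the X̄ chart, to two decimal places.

306.16

X̄̄ = (293.1 + 295.7 + 297.8 + 299.6 + 296.0 + 300.2 + 294.9 + 298.6 + 299.4) / 9 = 2675.3000 / 9 = 297.2556
R̄ = (19.2 + 28.3 + 41.0 + 30.9 + 6.9 + 38.5 + 27.8 + 21.7 + 23.4) / 9 = 237.7000 / 9 = 26.4111
UCL = X̄̄ + A₂·R̄ = 297.2556 + 0.337 × 26.4111 = 306.1561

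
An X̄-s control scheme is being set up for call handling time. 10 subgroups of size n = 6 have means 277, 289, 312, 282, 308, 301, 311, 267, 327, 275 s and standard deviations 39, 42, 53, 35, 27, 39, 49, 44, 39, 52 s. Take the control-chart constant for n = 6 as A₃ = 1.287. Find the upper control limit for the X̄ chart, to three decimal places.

X̄̄ = (277 + 289 + 312 + 282 + 308 + 301 + 311 + 267 + 327 + 275) / 10 = 294.9000
s̄ = (39 + 42 + 53 + 35 + 27 + 39 + 49 + 44 + 39 + 52) / 10 = 41.9000
UCL = X̄̄ + A₃·s̄ = 294.9000 + 1.287 × 41.9000 = 348.8253

348.825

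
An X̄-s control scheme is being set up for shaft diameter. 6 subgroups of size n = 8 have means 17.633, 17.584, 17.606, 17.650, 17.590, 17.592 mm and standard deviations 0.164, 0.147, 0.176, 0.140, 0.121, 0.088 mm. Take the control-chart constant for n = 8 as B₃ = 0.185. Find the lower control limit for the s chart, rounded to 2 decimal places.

0.03

s̄ = (0.164 + 0.147 + 0.176 + 0.140 + 0.121 + 0.088) / 6 = 0.1393
LCL_s = B₃·s̄ = 0.185 × 0.1393 = 0.0258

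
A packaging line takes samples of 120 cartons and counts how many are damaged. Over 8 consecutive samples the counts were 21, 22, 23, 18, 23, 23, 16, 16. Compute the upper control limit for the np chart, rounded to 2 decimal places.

p̄ = Σdᵢ / (k·n) = 162 / (8 × 120) = 0.16875
UCL = np̄ + 3·√(np̄(1−p̄)) = 20.2500 + 3 × √(20.2500×0.83125) = 20.2500 + 3 × 4.1028 = 32.5583

32.56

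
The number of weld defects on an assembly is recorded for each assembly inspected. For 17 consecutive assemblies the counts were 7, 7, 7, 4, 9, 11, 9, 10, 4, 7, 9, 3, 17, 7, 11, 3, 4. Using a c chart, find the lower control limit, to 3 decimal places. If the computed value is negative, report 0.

0.000

c̄ = (7 + 7 + 7 + 4 + 9 + 11 + 9 + 10 + 4 + 7 + 9 + 3 + 17 + 7 + 11 + 3 + 4) / 17 = 129 / 17 = 7.5882
LCL = c̄ − 3√c̄ = 7.5882 − 3 × 2.7547 = -0.6758 → 0 (cannot be negative)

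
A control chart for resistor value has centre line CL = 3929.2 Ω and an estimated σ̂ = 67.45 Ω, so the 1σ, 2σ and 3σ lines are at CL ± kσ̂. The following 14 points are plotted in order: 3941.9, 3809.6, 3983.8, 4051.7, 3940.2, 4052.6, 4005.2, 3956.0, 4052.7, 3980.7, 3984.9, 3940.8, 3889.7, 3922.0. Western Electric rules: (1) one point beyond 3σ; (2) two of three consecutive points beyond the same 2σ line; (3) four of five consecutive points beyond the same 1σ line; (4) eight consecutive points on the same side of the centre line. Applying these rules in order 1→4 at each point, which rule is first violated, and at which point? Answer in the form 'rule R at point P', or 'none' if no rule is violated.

rule 4 at point 10

Zone of each point (C = within 1σ̂, B = 1σ̂–2σ̂, A = 2σ̂–3σ̂, * = beyond 3σ̂; sign = side of CL): 1:+C, 2:-B, 3:+C, 4:+B, 5:+C, 6:+B, 7:+B, 8:+C, 9:+B, 10:+C, 11:+C, 12:+C, 13:-C, 14:-C
Rule 4 (eight consecutive points on the same side of the centre line) is satisfied at point 10.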